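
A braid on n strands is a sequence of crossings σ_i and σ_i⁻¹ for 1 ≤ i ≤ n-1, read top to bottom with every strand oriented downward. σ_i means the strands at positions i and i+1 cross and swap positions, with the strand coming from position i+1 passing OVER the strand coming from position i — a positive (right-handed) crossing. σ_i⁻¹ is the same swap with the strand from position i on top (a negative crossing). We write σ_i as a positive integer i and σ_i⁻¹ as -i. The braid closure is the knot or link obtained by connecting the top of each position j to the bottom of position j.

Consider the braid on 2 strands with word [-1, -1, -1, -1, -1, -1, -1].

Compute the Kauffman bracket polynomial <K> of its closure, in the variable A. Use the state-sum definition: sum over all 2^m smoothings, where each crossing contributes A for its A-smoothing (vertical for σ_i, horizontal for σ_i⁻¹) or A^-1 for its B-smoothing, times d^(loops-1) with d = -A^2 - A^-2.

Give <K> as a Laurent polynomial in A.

A^19 - A^15 + A^11 - A^7 + A^3 - A^-1 - A^-9

Derivation:
Braid: s1^-1 s1^-1 s1^-1 s1^-1 s1^-1 s1^-1 s1^-1 on 2 strands, 7 crossings.
Writhe w = (#positive) - (#negative) = 0 - 7 = -7.
State-sum expansion of <K>. There are 2^7 = 128 states.
For each crossing: s=0 is the vertical smoothing, s=1 horizontal. Crossing k contributes A^(sign_k * (1 - 2*s_k)); loop factor d = -A^2 - A^-2.
Tabulate the states by total A-exponent and number of loops L (A-exp: L × count):
  A^7: L=7 ×1
  A^5: L=6 ×7
  A^3: L=5 ×21
  A^1: L=4 ×35
  A^-1: L=3 ×35
  A^-3: L=2 ×21
  A^-5: L=1 ×7
  A^-7: L=2 ×1
Each group contributes A^e * Σ count * d^(L-1):
Powers of d = -A^2 - A^-2: d^2 = A^4 + 2 + A^-4; d^3 = -A^6 - 3*A^2 - 3*A^-2 - A^-6; d^4 = A^8 + 4*A^4 + 6 + 4*A^-4 + A^-8; d^5 = -A^10 - 5*A^6 - 10*A^2 - 10*A^-2 - 5*A^-6 - A^-10; d^6 = A^12 + 6*A^8 + 15*A^4 + 20 + 15*A^-4 + 6*A^-8 + A^-12.
  A^7 * (d^6) = A^19 + 6*A^15 + 15*A^11 + 20*A^7 + 15*A^3 + 6*A^-1 + A^-5
  A^5 * (7*d^5) = -7*A^15 - 35*A^11 - 70*A^7 - 70*A^3 - 35*A^-1 - 7*A^-5
  A^3 * (21*d^4) = 21*A^11 + 84*A^7 + 126*A^3 + 84*A^-1 + 21*A^-5
  A^1 * (35*d^3) = -35*A^7 - 105*A^3 - 105*A^-1 - 35*A^-5
  A^-1 * (35*d^2) = 35*A^3 + 70*A^-1 + 35*A^-5
  A^-3 * (21*d) = -21*A^-1 - 21*A^-5
  A^-5 * (7) = 7*A^-5
  A^-7 * (d) = -A^-5 - A^-9
Summing the groups: <K> = A^19 - A^15 + A^11 - A^7 + A^3 - A^-1 - A^-9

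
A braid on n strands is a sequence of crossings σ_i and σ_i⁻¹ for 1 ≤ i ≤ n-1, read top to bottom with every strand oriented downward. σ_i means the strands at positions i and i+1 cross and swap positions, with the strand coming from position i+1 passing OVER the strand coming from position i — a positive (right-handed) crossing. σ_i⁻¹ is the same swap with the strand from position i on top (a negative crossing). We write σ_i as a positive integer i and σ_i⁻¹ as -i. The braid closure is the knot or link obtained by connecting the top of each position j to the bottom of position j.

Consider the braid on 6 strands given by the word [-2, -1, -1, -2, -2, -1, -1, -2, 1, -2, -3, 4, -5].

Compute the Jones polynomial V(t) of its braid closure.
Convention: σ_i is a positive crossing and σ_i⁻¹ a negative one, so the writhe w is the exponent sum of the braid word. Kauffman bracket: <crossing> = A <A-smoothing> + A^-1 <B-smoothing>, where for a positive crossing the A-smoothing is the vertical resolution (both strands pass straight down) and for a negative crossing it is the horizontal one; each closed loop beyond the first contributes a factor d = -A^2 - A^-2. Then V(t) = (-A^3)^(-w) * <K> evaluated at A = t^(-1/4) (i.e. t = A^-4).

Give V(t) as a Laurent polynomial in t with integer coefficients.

t^-3 + t^-6 - t^-7 + t^-8 - t^-9 + t^-10 - t^-11

Derivation:
The presented braid s2^-1 s1^-1 s1^-1 s2^-1 s2^-1 s1^-1 s1^-1 s2^-1 s1 s2^-1 s3^-1 s4 s5^-1 on 6 strands reduces by inverse Markov moves (closure unchanged at each step):
  Destabilize: the word has the form β·s5^-1 where s5^-1 occurs only as the final letter (β ∈ B_5); drop it and the last strand → 5 strands.
  Destabilize: the word has the form β·s4 where s4 occurs only as the final letter (β ∈ B_4); drop it and the last strand → 4 strands.
  Destabilize: the word has the form β·s3^-1 where s3^-1 occurs only as the final letter (β ∈ B_3); drop it and the last strand → 3 strands.
Reduced to β = s2^-1 s1^-1 s1^-1 s2^-1 s2^-1 s1^-1 s1^-1 s2^-1 s1 s2^-1 on 3 strands, 10 crossings.
Compute on β:
Braid: s2^-1 s1^-1 s1^-1 s2^-1 s2^-1 s1^-1 s1^-1 s2^-1 s1 s2^-1 on 3 strands, 10 crossings.
Writhe w = (#positive) - (#negative) = 1 - 9 = -8.
State-sum expansion of <K>. There are 2^10 = 1024 states.
Smooth each crossing (0=||, 1=⌣⌢); contribution A^(Σ sign_k(1-2s_k)) * d^(L-1).
Tabulate the states by total A-exponent and number of loops L (A-exp: L × count):
  A^10: L=6 ×1
  A^8: L=5 ×10
  A^6: L=4 ×41, L=6 ×4
  A^4: L=3 ×86, L=5 ×34
  A^2: L=2 ×92, L=4 ×114, L=6 ×4
  A^0: L=1 ×40, L=3 ×185, L=5 ×27
  A^-2: L=2 ×142, L=4 ×67, L=6 ×1
  A^-4: L=1 ×40, L=3 ×76, L=5 ×4
  A^-6: L=2 ×39, L=4 ×6
  A^-8: L=1 ×5, L=3 ×5
  A^-10: L=2 ×1
Each group contributes A^e * Σ count * d^(L-1):
Powers of d = -A^2 - A^-2: d^2 = A^4 + 2 + A^-4; d^3 = -A^6 - 3*A^2 - 3*A^-2 - A^-6; d^4 = A^8 + 4*A^4 + 6 + 4*A^-4 + A^-8; d^5 = -A^10 - 5*A^6 - 10*A^2 - 10*A^-2 - 5*A^-6 - A^-10.
  A^10 * (d^5) = -A^20 - 5*A^16 - 10*A^12 - 10*A^8 - 5*A^4 - 1
  A^8 * (10*d^4) = 10*A^16 + 40*A^12 + 60*A^8 + 40*A^4 + 10
  A^6 * (41*d^3 + 4*d^5) = -4*A^16 - 61*A^12 - 163*A^8 - 163*A^4 - 61 - 4*A^-4
  A^4 * (86*d^2 + 34*d^4) = 34*A^12 + 222*A^8 + 376*A^4 + 222 + 34*A^-4
  A^2 * (92*d + 114*d^3 + 4*d^5) = -4*A^12 - 134*A^8 - 474*A^4 - 474 - 134*A^-4 - 4*A^-8
  A^0 * (40 + 185*d^2 + 27*d^4) = 27*A^8 + 293*A^4 + 572 + 293*A^-4 + 27*A^-8
  A^-2 * (142*d + 67*d^3 + d^5) = -A^8 - 72*A^4 - 353 - 353*A^-4 - 72*A^-8 - A^-12
  A^-4 * (40 + 76*d^2 + 4*d^4) = 4*A^4 + 92 + 216*A^-4 + 92*A^-8 + 4*A^-12
  A^-6 * (39*d + 6*d^3) = -6 - 57*A^-4 - 57*A^-8 - 6*A^-12
  A^-8 * (5 + 5*d^2) = 5*A^-4 + 15*A^-8 + 5*A^-12
  A^-10 * (d) = -A^-8 - A^-12
Summing the groups: <K> = -A^20 + A^16 - A^12 + A^8 - A^4 + 1 + A^-12
Normalise by the writhe: (-A^3)^(-w) = (-A^3)^(8) = A^24, so f(A) = A^24 * <K> = -A^44 + A^40 - A^36 + A^32 - A^28 + A^24 + A^12.
Substitute A = t^(-1/4), i.e. A^e → t^(-e/4): V(t) = t^-3 + t^-6 - t^-7 + t^-8 - t^-9 + t^-10 - t^-11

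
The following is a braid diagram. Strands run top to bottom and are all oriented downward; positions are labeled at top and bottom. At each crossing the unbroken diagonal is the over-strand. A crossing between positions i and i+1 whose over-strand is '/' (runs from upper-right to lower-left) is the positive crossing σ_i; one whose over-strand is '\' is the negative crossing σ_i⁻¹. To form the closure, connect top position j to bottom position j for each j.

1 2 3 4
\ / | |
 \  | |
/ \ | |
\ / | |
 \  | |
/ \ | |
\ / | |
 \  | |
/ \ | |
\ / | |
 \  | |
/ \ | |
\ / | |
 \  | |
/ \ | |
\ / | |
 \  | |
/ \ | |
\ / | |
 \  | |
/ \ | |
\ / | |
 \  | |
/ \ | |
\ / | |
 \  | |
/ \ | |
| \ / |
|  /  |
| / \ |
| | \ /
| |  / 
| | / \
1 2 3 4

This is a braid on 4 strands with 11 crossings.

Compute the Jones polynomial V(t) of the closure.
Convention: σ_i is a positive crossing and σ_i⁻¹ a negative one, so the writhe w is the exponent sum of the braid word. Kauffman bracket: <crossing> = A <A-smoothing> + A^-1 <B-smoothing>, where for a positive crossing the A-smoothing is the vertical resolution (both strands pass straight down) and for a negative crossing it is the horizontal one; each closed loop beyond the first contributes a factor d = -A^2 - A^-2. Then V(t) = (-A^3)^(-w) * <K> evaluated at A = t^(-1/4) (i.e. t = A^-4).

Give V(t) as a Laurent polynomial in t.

t^-4 + t^-6 - t^-7 + t^-8 - t^-9 + t^-10 - t^-11 + t^-12 - t^-13

Derivation:
Reading the diagram top to bottom ('/'-over between positions i,i+1 = s_i, '\'-over = s_i^-1): braid word = s1^-1 s1^-1 s1^-1 s1^-1 s1^-1 s1^-1 s1^-1 s1^-1 s1^-1 s2 s3.
The presented braid s1^-1 s1^-1 s1^-1 s1^-1 s1^-1 s1^-1 s1^-1 s1^-1 s1^-1 s2 s3 on 4 strands reduces by inverse Markov moves (closure unchanged at each step):
  Destabilize: the word has the form β·s3 where s3 occurs only as the final letter (β ∈ B_3); drop it and the last strand → 3 strands.
  Destabilize: the word has the form β·s2 where s2 occurs only as the final letter (β ∈ B_2); drop it and the last strand → 2 strands.
Reduced to β = s1^-1 s1^-1 s1^-1 s1^-1 s1^-1 s1^-1 s1^-1 s1^-1 s1^-1 on 2 strands, 9 crossings.
Compute on β:
Braid: s1^-1 s1^-1 s1^-1 s1^-1 s1^-1 s1^-1 s1^-1 s1^-1 s1^-1 on 2 strands, 9 crossings.
Writhe w = (#positive) - (#negative) = 0 - 9 = -9.
Computing the Kauffman bracket via state sum. There are 2^9 = 512 states.
Smooth each crossing (0=||, 1=⌣⌢); contribution A^(Σ sign_k(1-2s_k)) * d^(L-1).
Tabulate the states by total A-exponent and number of loops L (A-exp: L × count):
  A^9: L=9 ×1
  A^7: L=8 ×9
  A^5: L=7 ×36
  A^3: L=6 ×84
  A^1: L=5 ×126
  A^-1: L=4 ×126
  A^-3: L=3 ×84
  A^-5: L=2 ×36
  A^-7: L=1 ×9
  A^-9: L=2 ×1
Each group contributes A^e * Σ count * d^(L-1):
Powers of d = -A^2 - A^-2: d^2 = A^4 + 2 + A^-4; d^3 = -A^6 - 3*A^2 - 3*A^-2 - A^-6; d^4 = A^8 + 4*A^4 + 6 + 4*A^-4 + A^-8; d^5 = -A^10 - 5*A^6 - 10*A^2 - 10*A^-2 - 5*A^-6 - A^-10; d^6 = A^12 + 6*A^8 + 15*A^4 + 20 + 15*A^-4 + 6*A^-8 + A^-12; d^7 = -A^14 - 7*A^10 - 21*A^6 - 35*A^2 - 35*A^-2 - 21*A^-6 - 7*A^-10 - A^-14; d^8 = A^16 + 8*A^12 + 28*A^8 + 56*A^4 + 70 + 56*A^-4 + 28*A^-8 + 8*A^-12 + A^-16.
  A^9 * (d^8) = A^25 + 8*A^21 + 28*A^17 + 56*A^13 + 70*A^9 + 56*A^5 + 28*A + 8*A^-3 + A^-7
  A^7 * (9*d^7) = -9*A^21 - 63*A^17 - 189*A^13 - 315*A^9 - 315*A^5 - 189*A - 63*A^-3 - 9*A^-7
  A^5 * (36*d^6) = 36*A^17 + 216*A^13 + 540*A^9 + 720*A^5 + 540*A + 216*A^-3 + 36*A^-7
  A^3 * (84*d^5) = -84*A^13 - 420*A^9 - 840*A^5 - 840*A - 420*A^-3 - 84*A^-7
  A^1 * (126*d^4) = 126*A^9 + 504*A^5 + 756*A + 504*A^-3 + 126*A^-7
  A^-1 * (126*d^3) = -126*A^5 - 378*A - 378*A^-3 - 126*A^-7
  A^-3 * (84*d^2) = 84*A + 168*A^-3 + 84*A^-7
  A^-5 * (36*d) = -36*A^-3 - 36*A^-7
  A^-7 * (9) = 9*A^-7
  A^-9 * (d) = -A^-7 - A^-11
Summing the groups: <K> = A^25 - A^21 + A^17 - A^13 + A^9 - A^5 + A - A^-3 - A^-11
Normalise by the writhe: (-A^3)^(-w) = (-A^3)^(9) = -A^27, so f(A) = -A^27 * <K> = -A^52 + A^48 - A^44 + A^40 - A^36 + A^32 - A^28 + A^24 + A^16.
Substitute A = t^(-1/4), i.e. A^e → t^(-e/4): V(t) = t^-4 + t^-6 - t^-7 + t^-8 - t^-9 + t^-10 - t^-11 + t^-12 - t^-13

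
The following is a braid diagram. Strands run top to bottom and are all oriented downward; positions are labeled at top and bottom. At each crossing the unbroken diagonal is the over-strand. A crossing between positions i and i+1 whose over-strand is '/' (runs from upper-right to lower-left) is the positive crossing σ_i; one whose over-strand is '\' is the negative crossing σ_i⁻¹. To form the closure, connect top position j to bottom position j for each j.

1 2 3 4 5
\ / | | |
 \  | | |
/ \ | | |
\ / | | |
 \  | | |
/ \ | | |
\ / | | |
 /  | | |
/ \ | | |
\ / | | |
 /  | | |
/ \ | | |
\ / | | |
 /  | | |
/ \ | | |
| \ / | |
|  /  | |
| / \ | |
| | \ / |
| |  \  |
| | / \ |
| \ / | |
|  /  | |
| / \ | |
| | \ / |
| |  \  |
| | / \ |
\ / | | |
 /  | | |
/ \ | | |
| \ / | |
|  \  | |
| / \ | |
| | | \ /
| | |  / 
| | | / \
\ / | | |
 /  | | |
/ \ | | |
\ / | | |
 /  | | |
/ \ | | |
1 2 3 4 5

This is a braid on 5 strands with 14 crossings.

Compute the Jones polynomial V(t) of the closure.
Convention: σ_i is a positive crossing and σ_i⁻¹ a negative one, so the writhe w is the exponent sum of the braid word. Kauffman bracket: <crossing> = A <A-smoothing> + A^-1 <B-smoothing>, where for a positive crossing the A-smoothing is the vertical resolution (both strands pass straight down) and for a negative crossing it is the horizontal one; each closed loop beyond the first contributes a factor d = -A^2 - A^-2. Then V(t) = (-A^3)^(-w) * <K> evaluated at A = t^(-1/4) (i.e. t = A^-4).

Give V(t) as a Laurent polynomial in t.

Reading the diagram top to bottom ('/'-over between positions i,i+1 = s_i, '\'-over = s_i^-1): braid word = s1^-1 s1^-1 s1 s1 s1 s2 s3^-1 s2 s3^-1 s1 s2^-1 s4 s1 s1.
The presented braid s1^-1 s1^-1 s1 s1 s1 s2 s3^-1 s2 s3^-1 s1 s2^-1 s4 s1 s1 on 5 strands reduces by inverse Markov moves (closure unchanged at each step):
  Deconjugate: the word is γ·β·γ⁻¹ with γ = s1^-1 s1^-1 (prefix) and γ⁻¹ = s1 s1 (suffix); strip both.
  Destabilize: the word has the form β·s4 where s4 occurs only as the final letter (β ∈ B_4); drop it and the last strand → 4 strands.
Reduced to β = s1 s1 s1 s2 s3^-1 s2 s3^-1 s1 s2^-1 on 4 strands, 9 crossings.
Compute on β:
Braid: s1 s1 s1 s2 s3^-1 s2 s3^-1 s1 s2^-1 on 4 strands, 9 crossings.
Writhe w = (#positive) - (#negative) = 6 - 3 = 3.
State-sum expansion of <K>. There are 2^9 = 512 states.
Smooth each crossing (0=||, 1=⌣⌢); contribution A^(Σ sign_k(1-2s_k)) * d^(L-1).
Tabulate the states by total A-exponent and number of loops L (A-exp: L × count):
  A^9: L=3 ×1
  A^7: L=2 ×7, L=4 ×2
  A^5: L=1 ×12, L=3 ×24
  A^3: L=2 ×66, L=4 ×18
  A^1: L=1 ×35, L=3 ×84, L=5 ×7
  A^-1: L=2 ×73, L=4 ×52, L=6 ×1
  A^-3: L=3 ×68, L=5 ×16
  A^-5: L=4 ×34, L=6 ×2
  A^-7: L=5 ×9
  A^-9: L=6 ×1
Each group contributes A^e * Σ count * d^(L-1):
Powers of d = -A^2 - A^-2: d^2 = A^4 + 2 + A^-4; d^3 = -A^6 - 3*A^2 - 3*A^-2 - A^-6; d^4 = A^8 + 4*A^4 + 6 + 4*A^-4 + A^-8; d^5 = -A^10 - 5*A^6 - 10*A^2 - 10*A^-2 - 5*A^-6 - A^-10.
  A^9 * (d^2) = A^13 + 2*A^9 + A^5
  A^7 * (7*d + 2*d^3) = -2*A^13 - 13*A^9 - 13*A^5 - 2*A
  A^5 * (12 + 24*d^2) = 24*A^9 + 60*A^5 + 24*A
  A^3 * (66*d + 18*d^3) = -18*A^9 - 120*A^5 - 120*A - 18*A^-3
  A^1 * (35 + 84*d^2 + 7*d^4) = 7*A^9 + 112*A^5 + 245*A + 112*A^-3 + 7*A^-7
  A^-1 * (73*d + 52*d^3 + d^5) = -A^9 - 57*A^5 - 239*A - 239*A^-3 - 57*A^-7 - A^-11
  A^-3 * (68*d^2 + 16*d^4) = 16*A^5 + 132*A + 232*A^-3 + 132*A^-7 + 16*A^-11
  A^-5 * (34*d^3 + 2*d^5) = -2*A^5 - 44*A - 122*A^-3 - 122*A^-7 - 44*A^-11 - 2*A^-15
  A^-7 * (9*d^4) = 9*A + 36*A^-3 + 54*A^-7 + 36*A^-11 + 9*A^-15
  A^-9 * (d^5) = -A - 5*A^-3 - 10*A^-7 - 10*A^-11 - 5*A^-15 - A^-19
Summing the groups: <K> = -A^13 + A^9 - 3*A^5 + 4*A - 4*A^-3 + 4*A^-7 - 3*A^-11 + 2*A^-15 - A^-19
Normalise by the writhe: (-A^3)^(-w) = (-A^3)^(-3) = -A^-9, so f(A) = -A^-9 * <K> = A^4 - 1 + 3*A^-4 - 4*A^-8 + 4*A^-12 - 4*A^-16 + 3*A^-20 - 2*A^-24 + A^-28.
Substitute A = t^(-1/4), i.e. A^e → t^(-e/4): V(t) = t^7 - 2*t^6 + 3*t^5 - 4*t^4 + 4*t^3 - 4*t^2 + 3*t - 1 + t^-1

Answer: t^7 - 2*t^6 + 3*t^5 - 4*t^4 + 4*t^3 - 4*t^2 + 3*t - 1 + t^-1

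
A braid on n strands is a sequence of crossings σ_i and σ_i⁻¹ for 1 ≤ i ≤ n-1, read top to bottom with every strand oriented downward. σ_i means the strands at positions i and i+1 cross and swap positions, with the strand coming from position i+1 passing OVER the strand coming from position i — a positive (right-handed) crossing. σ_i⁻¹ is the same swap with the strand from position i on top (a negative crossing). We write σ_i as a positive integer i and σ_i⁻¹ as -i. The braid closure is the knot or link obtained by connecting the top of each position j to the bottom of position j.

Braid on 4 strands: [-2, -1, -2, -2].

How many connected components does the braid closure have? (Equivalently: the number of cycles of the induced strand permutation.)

Track the strand permutation on 4 strands, starting from identity.
  step 1: s2^-1 swaps positions 2,3 -> [1 3 2 4]
  step 2: s1^-1 swaps positions 1,2 -> [3 1 2 4]
  step 3: s2^-1 swaps positions 2,3 -> [3 2 1 4]
  step 4: s2^-1 swaps positions 2,3 -> [3 1 2 4]
Final permutation (position -> original strand): [3 1 2 4]
Closure components = cycle count of this permutation = 2.

Answer: 2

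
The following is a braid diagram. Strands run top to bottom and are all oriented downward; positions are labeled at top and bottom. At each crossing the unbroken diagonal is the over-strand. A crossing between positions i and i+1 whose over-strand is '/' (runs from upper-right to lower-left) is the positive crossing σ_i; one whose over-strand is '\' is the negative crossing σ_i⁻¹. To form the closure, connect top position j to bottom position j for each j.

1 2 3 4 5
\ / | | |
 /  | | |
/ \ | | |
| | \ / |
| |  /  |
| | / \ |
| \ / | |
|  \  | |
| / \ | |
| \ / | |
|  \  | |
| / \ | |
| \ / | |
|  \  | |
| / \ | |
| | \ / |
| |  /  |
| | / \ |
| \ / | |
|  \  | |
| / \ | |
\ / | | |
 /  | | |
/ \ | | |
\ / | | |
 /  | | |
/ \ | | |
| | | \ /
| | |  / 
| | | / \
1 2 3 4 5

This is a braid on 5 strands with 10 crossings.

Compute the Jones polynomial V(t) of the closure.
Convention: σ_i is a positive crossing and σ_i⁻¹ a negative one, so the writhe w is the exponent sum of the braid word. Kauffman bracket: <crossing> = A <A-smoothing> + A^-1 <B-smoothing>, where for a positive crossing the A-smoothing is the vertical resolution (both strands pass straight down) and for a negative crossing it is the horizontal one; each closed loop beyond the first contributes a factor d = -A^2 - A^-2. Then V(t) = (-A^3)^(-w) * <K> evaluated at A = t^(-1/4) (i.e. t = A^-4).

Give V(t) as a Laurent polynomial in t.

Reading the diagram top to bottom ('/'-over between positions i,i+1 = s_i, '\'-over = s_i^-1): braid word = s1 s3 s2^-1 s2^-1 s2^-1 s3 s2^-1 s1 s1 s4.
The presented braid s1 s3 s2^-1 s2^-1 s2^-1 s3 s2^-1 s1 s1 s4 on 5 strands reduces by inverse Markov moves (closure unchanged at each step):
  Destabilize: the word has the form β·s4 where s4 occurs only as the final letter (β ∈ B_4); drop it and the last strand → 4 strands.
Reduced to β = s1 s3 s2^-1 s2^-1 s2^-1 s3 s2^-1 s1 s1 on 4 strands, 9 crossings.
Compute on β:
Braid: s1 s3 s2^-1 s2^-1 s2^-1 s3 s2^-1 s1 s1 on 4 strands, 9 crossings.
Writhe w = (#positive) - (#negative) = 5 - 4 = 1.
State-sum expansion of <K>. There are 2^9 = 512 states.
Each crossing splits two ways (0=vertical, 1=horizontal). The state's weight is A^(#A-smoothings - #B-smoothings) * d^(loops - 1).
Tabulate the states by total A-exponent and number of loops L (A-exp: L × count):
  A^9: L=6 ×1
  A^7: L=5 ×9
  A^5: L=4 ×33, L=6 ×3
  A^3: L=3 ×64, L=5 ×19, L=7 ×1
  A^1: L=2 ×68, L=4 ×52, L=6 ×6
  A^-1: L=1 ×33, L=3 ×75, L=5 ×18
  A^-3: L=2 ×51, L=4 ×32, L=6 ×1
  A^-5: L=3 ×32, L=5 ×4
  A^-7: L=4 ×9
  A^-9: L=5 ×1
Each group contributes A^e * Σ count * d^(L-1):
Powers of d = -A^2 - A^-2: d^2 = A^4 + 2 + A^-4; d^3 = -A^6 - 3*A^2 - 3*A^-2 - A^-6; d^4 = A^8 + 4*A^4 + 6 + 4*A^-4 + A^-8; d^5 = -A^10 - 5*A^6 - 10*A^2 - 10*A^-2 - 5*A^-6 - A^-10; d^6 = A^12 + 6*A^8 + 15*A^4 + 20 + 15*A^-4 + 6*A^-8 + A^-12.
  A^9 * (d^5) = -A^19 - 5*A^15 - 10*A^11 - 10*A^7 - 5*A^3 - A^-1
  A^7 * (9*d^4) = 9*A^15 + 36*A^11 + 54*A^7 + 36*A^3 + 9*A^-1
  A^5 * (33*d^3 + 3*d^5) = -3*A^15 - 48*A^11 - 129*A^7 - 129*A^3 - 48*A^-1 - 3*A^-5
  A^3 * (64*d^2 + 19*d^4 + d^6) = A^15 + 25*A^11 + 155*A^7 + 262*A^3 + 155*A^-1 + 25*A^-5 + A^-9
  A^1 * (68*d + 52*d^3 + 6*d^5) = -6*A^11 - 82*A^7 - 284*A^3 - 284*A^-1 - 82*A^-5 - 6*A^-9
  A^-1 * (33 + 75*d^2 + 18*d^4) = 18*A^7 + 147*A^3 + 291*A^-1 + 147*A^-5 + 18*A^-9
  A^-3 * (51*d + 32*d^3 + d^5) = -A^7 - 37*A^3 - 157*A^-1 - 157*A^-5 - 37*A^-9 - A^-13
  A^-5 * (32*d^2 + 4*d^4) = 4*A^3 + 48*A^-1 + 88*A^-5 + 48*A^-9 + 4*A^-13
  A^-7 * (9*d^3) = -9*A^-1 - 27*A^-5 - 27*A^-9 - 9*A^-13
  A^-9 * (d^4) = A^-1 + 4*A^-5 + 6*A^-9 + 4*A^-13 + A^-17
Summing the groups: <K> = -A^19 + 2*A^15 - 3*A^11 + 5*A^7 - 6*A^3 + 5*A^-1 - 5*A^-5 + 3*A^-9 - 2*A^-13 + A^-17
Normalise by the writhe: (-A^3)^(-w) = (-A^3)^(-1) = -A^-3, so f(A) = -A^-3 * <K> = A^16 - 2*A^12 + 3*A^8 - 5*A^4 + 6 - 5*A^-4 + 5*A^-8 - 3*A^-12 + 2*A^-16 - A^-20.
Substitute A = t^(-1/4), i.e. A^e → t^(-e/4): V(t) = -t^5 + 2*t^4 - 3*t^3 + 5*t^2 - 5*t + 6 - 5*t^-1 + 3*t^-2 - 2*t^-3 + t^-4

Answer: -t^5 + 2*t^4 - 3*t^3 + 5*t^2 - 5*t + 6 - 5*t^-1 + 3*t^-2 - 2*t^-3 + t^-4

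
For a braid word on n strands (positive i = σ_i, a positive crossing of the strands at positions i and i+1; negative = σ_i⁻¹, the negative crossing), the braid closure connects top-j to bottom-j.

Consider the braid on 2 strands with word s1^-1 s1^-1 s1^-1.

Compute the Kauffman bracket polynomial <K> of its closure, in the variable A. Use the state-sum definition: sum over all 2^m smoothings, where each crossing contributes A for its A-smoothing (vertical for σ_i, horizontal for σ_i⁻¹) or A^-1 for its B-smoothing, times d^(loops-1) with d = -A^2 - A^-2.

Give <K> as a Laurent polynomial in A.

A^7 - A^3 - A^-5

Derivation:
Braid: s1^-1 s1^-1 s1^-1 on 2 strands, 3 crossings.
Writhe w = (#positive) - (#negative) = 0 - 3 = -3.
State-sum expansion of <K>. There are 2^3 = 8 states.
Smooth each crossing (0=||, 1=⌣⌢); contribution A^(Σ sign_k(1-2s_k)) * d^(L-1).
  state 000: A-exp=-3, loops=2, term = A^-3 * d^1
  state 001: A-exp=-1, loops=1, term = A^-1 * d^0
  state 010: A-exp=-1, loops=1, term = A^-1 * d^0
  state 011: A-exp=+1, loops=2, term = A^1 * d^1
  state 100: A-exp=-1, loops=1, term = A^-1 * d^0
  state 101: A-exp=+1, loops=2, term = A^1 * d^1
  state 110: A-exp=+1, loops=2, term = A^1 * d^1
  state 111: A-exp=+3, loops=3, term = A^3 * d^2
Collect the terms by A-exponent (count of states per loop number):
Powers of d = -A^2 - A^-2: d^2 = A^4 + 2 + A^-4.
  A^3 * (d^2) = A^7 + 2*A^3 + A^-1
  A^1 * (3*d) = -3*A^3 - 3*A^-1
  A^-1 * (3) = 3*A^-1
  A^-3 * (d) = -A^-1 - A^-5
Summing the groups: <K> = A^7 - A^3 - A^-5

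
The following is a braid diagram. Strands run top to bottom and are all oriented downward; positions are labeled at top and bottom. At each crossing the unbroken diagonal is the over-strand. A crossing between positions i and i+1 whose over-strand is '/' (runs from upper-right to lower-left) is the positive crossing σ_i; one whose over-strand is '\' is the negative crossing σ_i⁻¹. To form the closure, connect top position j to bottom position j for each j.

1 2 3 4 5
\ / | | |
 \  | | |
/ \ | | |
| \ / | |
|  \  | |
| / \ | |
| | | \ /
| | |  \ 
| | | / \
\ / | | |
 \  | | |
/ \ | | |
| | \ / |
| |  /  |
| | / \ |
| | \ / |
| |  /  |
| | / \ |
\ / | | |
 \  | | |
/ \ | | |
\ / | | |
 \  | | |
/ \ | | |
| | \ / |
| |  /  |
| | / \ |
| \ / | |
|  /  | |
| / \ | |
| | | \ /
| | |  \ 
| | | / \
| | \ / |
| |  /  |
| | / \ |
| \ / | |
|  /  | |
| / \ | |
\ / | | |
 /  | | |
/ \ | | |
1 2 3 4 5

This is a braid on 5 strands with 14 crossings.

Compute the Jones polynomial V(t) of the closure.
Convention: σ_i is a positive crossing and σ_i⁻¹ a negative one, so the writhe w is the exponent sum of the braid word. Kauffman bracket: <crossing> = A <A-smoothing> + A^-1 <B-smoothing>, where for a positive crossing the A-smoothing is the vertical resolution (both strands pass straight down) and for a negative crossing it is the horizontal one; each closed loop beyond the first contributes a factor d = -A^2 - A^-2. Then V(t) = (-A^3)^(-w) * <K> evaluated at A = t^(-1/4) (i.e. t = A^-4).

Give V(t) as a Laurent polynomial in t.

Reading the diagram top to bottom ('/'-over between positions i,i+1 = s_i, '\'-over = s_i^-1): braid word = s1^-1 s2^-1 s4^-1 s1^-1 s3 s3 s1^-1 s1^-1 s3 s2 s4^-1 s3 s2 s1.
The presented braid s1^-1 s2^-1 s4^-1 s1^-1 s3 s3 s1^-1 s1^-1 s3 s2 s4^-1 s3 s2 s1 on 5 strands reduces by inverse Markov moves (closure unchanged at each step):
  Deconjugate: the word is γ·β·γ⁻¹ with γ = s1^-1 s2^-1 (prefix) and γ⁻¹ = s2 s1 (suffix); strip both.
Reduced to β = s4^-1 s1^-1 s3 s3 s1^-1 s1^-1 s3 s2 s4^-1 s3 on 5 strands, 10 crossings.
Compute on β:
Braid: s4^-1 s1^-1 s3 s3 s1^-1 s1^-1 s3 s2 s4^-1 s3 on 5 strands, 10 crossings.
Writhe w = (#positive) - (#negative) = 5 - 5 = 0.
State-sum expansion of <K>. There are 2^10 = 1024 states.
Smooth each crossing (0=||, 1=⌣⌢); contribution A^(Σ sign_k(1-2s_k)) * d^(L-1).
Tabulate the states by total A-exponent and number of loops L (A-exp: L × count):
  A^10: L=6 ×1
  A^8: L=5 ×10
  A^6: L=4 ×41, L=6 ×4
  A^4: L=3 ×83, L=5 ×36, L=7 ×1
  A^2: L=2 ×84, L=4 ×107, L=6 ×19
  A^0: L=1 ×33, L=3 ×143, L=5 ×70, L=7 ×6
  A^-2: L=2 ×68, L=4 ×116, L=6 ×25, L=8 ×1
  A^-4: L=3 ×64, L=5 ×52, L=7 ×4
  A^-6: L=4 ×33, L=6 ×12
  A^-8: L=5 ×9, L=7 ×1
  A^-10: L=6 ×1
Each group contributes A^e * Σ count * d^(L-1):
Powers of d = -A^2 - A^-2: d^2 = A^4 + 2 + A^-4; d^3 = -A^6 - 3*A^2 - 3*A^-2 - A^-6; d^4 = A^8 + 4*A^4 + 6 + 4*A^-4 + A^-8; d^5 = -A^10 - 5*A^6 - 10*A^2 - 10*A^-2 - 5*A^-6 - A^-10; d^6 = A^12 + 6*A^8 + 15*A^4 + 20 + 15*A^-4 + 6*A^-8 + A^-12; d^7 = -A^14 - 7*A^10 - 21*A^6 - 35*A^2 - 35*A^-2 - 21*A^-6 - 7*A^-10 - A^-14.
  A^10 * (d^5) = -A^20 - 5*A^16 - 10*A^12 - 10*A^8 - 5*A^4 - 1
  A^8 * (10*d^4) = 10*A^16 + 40*A^12 + 60*A^8 + 40*A^4 + 10
  A^6 * (41*d^3 + 4*d^5) = -4*A^16 - 61*A^12 - 163*A^8 - 163*A^4 - 61 - 4*A^-4
  A^4 * (83*d^2 + 36*d^4 + d^6) = A^16 + 42*A^12 + 242*A^8 + 402*A^4 + 242 + 42*A^-4 + A^-8
  A^2 * (84*d + 107*d^3 + 19*d^5) = -19*A^12 - 202*A^8 - 595*A^4 - 595 - 202*A^-4 - 19*A^-8
  A^0 * (33 + 143*d^2 + 70*d^4 + 6*d^6) = 6*A^12 + 106*A^8 + 513*A^4 + 859 + 513*A^-4 + 106*A^-8 + 6*A^-12
  A^-2 * (68*d + 116*d^3 + 25*d^5 + d^7) = -A^12 - 32*A^8 - 262*A^4 - 701 - 701*A^-4 - 262*A^-8 - 32*A^-12 - A^-16
  A^-4 * (64*d^2 + 52*d^4 + 4*d^6) = 4*A^8 + 76*A^4 + 332 + 520*A^-4 + 332*A^-8 + 76*A^-12 + 4*A^-16
  A^-6 * (33*d^3 + 12*d^5) = -12*A^4 - 93 - 219*A^-4 - 219*A^-8 - 93*A^-12 - 12*A^-16
  A^-8 * (9*d^4 + d^6) = A^4 + 15 + 51*A^-4 + 74*A^-8 + 51*A^-12 + 15*A^-16 + A^-20
  A^-10 * (d^5) = -1 - 5*A^-4 - 10*A^-8 - 10*A^-12 - 5*A^-16 - A^-20
Summing the groups: <K> = -A^20 + 2*A^16 - 3*A^12 + 5*A^8 - 5*A^4 + 6 - 5*A^-4 + 3*A^-8 - 2*A^-12 + A^-16
Normalise by the writhe: (-A^3)^(-w) = (-A^3)^(0) = 1, so f(A) = 1 * <K> = -A^20 + 2*A^16 - 3*A^12 + 5*A^8 - 5*A^4 + 6 - 5*A^-4 + 3*A^-8 - 2*A^-12 + A^-16.
Substitute A = t^(-1/4), i.e. A^e → t^(-e/4): V(t) = t^4 - 2*t^3 + 3*t^2 - 5*t + 6 - 5*t^-1 + 5*t^-2 - 3*t^-3 + 2*t^-4 - t^-5

Answer: t^4 - 2*t^3 + 3*t^2 - 5*t + 6 - 5*t^-1 + 5*t^-2 - 3*t^-3 + 2*t^-4 - t^-5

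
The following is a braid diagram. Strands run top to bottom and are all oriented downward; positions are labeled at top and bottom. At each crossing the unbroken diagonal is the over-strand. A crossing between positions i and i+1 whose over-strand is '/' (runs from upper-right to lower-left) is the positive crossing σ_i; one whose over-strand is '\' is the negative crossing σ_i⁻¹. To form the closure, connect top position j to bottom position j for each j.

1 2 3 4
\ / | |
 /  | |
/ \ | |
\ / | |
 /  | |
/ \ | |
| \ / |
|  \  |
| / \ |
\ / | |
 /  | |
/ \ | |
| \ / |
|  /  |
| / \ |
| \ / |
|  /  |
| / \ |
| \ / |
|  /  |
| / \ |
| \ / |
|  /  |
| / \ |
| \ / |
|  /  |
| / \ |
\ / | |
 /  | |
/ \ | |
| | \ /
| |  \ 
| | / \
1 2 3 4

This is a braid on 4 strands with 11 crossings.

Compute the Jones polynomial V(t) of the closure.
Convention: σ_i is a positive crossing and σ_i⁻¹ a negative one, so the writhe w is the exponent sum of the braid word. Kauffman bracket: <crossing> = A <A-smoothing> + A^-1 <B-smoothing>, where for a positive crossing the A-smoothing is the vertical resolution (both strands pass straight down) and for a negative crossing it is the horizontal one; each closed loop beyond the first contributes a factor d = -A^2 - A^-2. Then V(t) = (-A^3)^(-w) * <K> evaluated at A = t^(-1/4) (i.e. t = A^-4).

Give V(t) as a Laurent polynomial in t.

-t^12 + 2*t^11 - 4*t^10 + 5*t^9 - 5*t^8 + 5*t^7 - 4*t^6 + 3*t^5 - t^4 + t^3

Derivation:
Reading the diagram top to bottom ('/'-over between positions i,i+1 = s_i, '\'-over = s_i^-1): braid word = s1 s1 s2^-1 s1 s2 s2 s2 s2 s2 s1 s3^-1.
The presented braid s1 s1 s2^-1 s1 s2 s2 s2 s2 s2 s1 s3^-1 on 4 strands reduces by inverse Markov moves (closure unchanged at each step):
  Destabilize: the word has the form β·s3^-1 where s3^-1 occurs only as the final letter (β ∈ B_3); drop it and the last strand → 3 strands.
Reduced to β = s1 s1 s2^-1 s1 s2 s2 s2 s2 s2 s1 on 3 strands, 10 crossings.
Compute on β:
Braid: s1 s1 s2^-1 s1 s2 s2 s2 s2 s2 s1 on 3 strands, 10 crossings.
Writhe w = (#positive) - (#negative) = 9 - 1 = 8.
State-sum expansion of <K>. There are 2^10 = 1024 states.
Each crossing splits two ways (0=vertical, 1=horizontal). The state's weight is A^(#A-smoothings - #B-smoothings) * d^(loops - 1).
Tabulate the states by total A-exponent and number of loops L (A-exp: L × count):
  A^10: L=2 ×1
  A^8: L=1 ×4, L=3 ×6
  A^6: L=2 ×35, L=4 ×10
  A^4: L=1 ×35, L=3 ×75, L=5 ×10
  A^2: L=2 ×115, L=4 ×90, L=6 ×5
  A^0: L=3 ×185, L=5 ×66, L=7 ×1
  A^-2: L=4 ×180, L=6 ×30
  A^-4: L=5 ×112, L=7 ×8
  A^-6: L=6 ×44, L=8 ×1
  A^-8: L=7 ×10
  A^-10: L=8 ×1
Each group contributes A^e * Σ count * d^(L-1):
Powers of d = -A^2 - A^-2: d^2 = A^4 + 2 + A^-4; d^3 = -A^6 - 3*A^2 - 3*A^-2 - A^-6; d^4 = A^8 + 4*A^4 + 6 + 4*A^-4 + A^-8; d^5 = -A^10 - 5*A^6 - 10*A^2 - 10*A^-2 - 5*A^-6 - A^-10; d^6 = A^12 + 6*A^8 + 15*A^4 + 20 + 15*A^-4 + 6*A^-8 + A^-12; d^7 = -A^14 - 7*A^10 - 21*A^6 - 35*A^2 - 35*A^-2 - 21*A^-6 - 7*A^-10 - A^-14.
  A^10 * (d) = -A^12 - A^8
  A^8 * (4 + 6*d^2) = 6*A^12 + 16*A^8 + 6*A^4
  A^6 * (35*d + 10*d^3) = -10*A^12 - 65*A^8 - 65*A^4 - 10
  A^4 * (35 + 75*d^2 + 10*d^4) = 10*A^12 + 115*A^8 + 245*A^4 + 115 + 10*A^-4
  A^2 * (115*d + 90*d^3 + 5*d^5) = -5*A^12 - 115*A^8 - 435*A^4 - 435 - 115*A^-4 - 5*A^-8
  A^0 * (185*d^2 + 66*d^4 + d^6) = A^12 + 72*A^8 + 464*A^4 + 786 + 464*A^-4 + 72*A^-8 + A^-12
  A^-2 * (180*d^3 + 30*d^5) = -30*A^8 - 330*A^4 - 840 - 840*A^-4 - 330*A^-8 - 30*A^-12
  A^-4 * (112*d^4 + 8*d^6) = 8*A^8 + 160*A^4 + 568 + 832*A^-4 + 568*A^-8 + 160*A^-12 + 8*A^-16
  A^-6 * (44*d^5 + d^7) = -A^8 - 51*A^4 - 241 - 475*A^-4 - 475*A^-8 - 241*A^-12 - 51*A^-16 - A^-20
  A^-8 * (10*d^6) = 10*A^4 + 60 + 150*A^-4 + 200*A^-8 + 150*A^-12 + 60*A^-16 + 10*A^-20
  A^-10 * (d^7) = -A^4 - 7 - 21*A^-4 - 35*A^-8 - 35*A^-12 - 21*A^-16 - 7*A^-20 - A^-24
Summing the groups: <K> = A^12 - A^8 + 3*A^4 - 4 + 5*A^-4 - 5*A^-8 + 5*A^-12 - 4*A^-16 + 2*A^-20 - A^-24
Normalise by the writhe: (-A^3)^(-w) = (-A^3)^(-8) = A^-24, so f(A) = A^-24 * <K> = A^-12 - A^-16 + 3*A^-20 - 4*A^-24 + 5*A^-28 - 5*A^-32 + 5*A^-36 - 4*A^-40 + 2*A^-44 - A^-48.
Substitute A = t^(-1/4), i.e. A^e → t^(-e/4): V(t) = -t^12 + 2*t^11 - 4*t^10 + 5*t^9 - 5*t^8 + 5*t^7 - 4*t^6 + 3*t^5 - t^4 + t^3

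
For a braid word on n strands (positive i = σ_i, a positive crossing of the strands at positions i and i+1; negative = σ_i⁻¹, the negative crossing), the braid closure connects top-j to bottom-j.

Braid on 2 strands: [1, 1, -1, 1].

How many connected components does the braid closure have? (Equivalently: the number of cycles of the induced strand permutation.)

2

Derivation:
Track the strand permutation on 2 strands, starting from identity.
  step 1: s1 swaps positions 1,2 -> [2 1]
  step 2: s1 swaps positions 1,2 -> [1 2]
  step 3: s1^-1 swaps positions 1,2 -> [2 1]
  step 4: s1 swaps positions 1,2 -> [1 2]
Final permutation (position -> original strand): [1 2]
Closure components = cycle count of this permutation = 2.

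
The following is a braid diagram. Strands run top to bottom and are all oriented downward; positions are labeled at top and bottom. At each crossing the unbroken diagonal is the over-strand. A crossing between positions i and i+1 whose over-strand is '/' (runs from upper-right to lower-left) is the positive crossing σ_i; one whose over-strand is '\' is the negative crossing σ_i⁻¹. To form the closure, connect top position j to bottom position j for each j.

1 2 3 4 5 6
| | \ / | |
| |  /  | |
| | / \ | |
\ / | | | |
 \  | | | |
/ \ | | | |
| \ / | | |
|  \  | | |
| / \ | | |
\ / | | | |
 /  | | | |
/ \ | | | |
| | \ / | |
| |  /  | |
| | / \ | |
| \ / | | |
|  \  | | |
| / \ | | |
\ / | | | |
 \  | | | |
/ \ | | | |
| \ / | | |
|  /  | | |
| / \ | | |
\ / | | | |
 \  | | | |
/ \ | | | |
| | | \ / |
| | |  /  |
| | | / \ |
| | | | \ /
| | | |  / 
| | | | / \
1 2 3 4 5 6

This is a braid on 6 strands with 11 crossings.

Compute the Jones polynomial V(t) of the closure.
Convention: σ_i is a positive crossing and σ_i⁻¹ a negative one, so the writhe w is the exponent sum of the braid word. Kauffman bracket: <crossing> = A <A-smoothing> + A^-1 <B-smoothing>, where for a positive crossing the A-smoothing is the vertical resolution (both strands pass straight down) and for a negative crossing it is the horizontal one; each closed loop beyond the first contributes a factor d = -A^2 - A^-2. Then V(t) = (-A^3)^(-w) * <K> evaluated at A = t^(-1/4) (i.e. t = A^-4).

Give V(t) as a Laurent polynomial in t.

Reading the diagram top to bottom ('/'-over between positions i,i+1 = s_i, '\'-over = s_i^-1): braid word = s3 s1^-1 s2^-1 s1 s3 s2^-1 s1^-1 s2 s1^-1 s4 s5.
The presented braid s3 s1^-1 s2^-1 s1 s3 s2^-1 s1^-1 s2 s1^-1 s4 s5 on 6 strands reduces by inverse Markov moves (closure unchanged at each step):
  Destabilize: the word has the form β·s5 where s5 occurs only as the final letter (β ∈ B_5); drop it and the last strand → 5 strands.
  Destabilize: the word has the form β·s4 where s4 occurs only as the final letter (β ∈ B_4); drop it and the last strand → 4 strands.
Reduced to β = s3 s1^-1 s2^-1 s1 s3 s2^-1 s1^-1 s2 s1^-1 on 4 strands, 9 crossings.
Compute on β:
Braid: s3 s1^-1 s2^-1 s1 s3 s2^-1 s1^-1 s2 s1^-1 on 4 strands, 9 crossings.
Writhe w = (#positive) - (#negative) = 4 - 5 = -1.
Computing the Kauffman bracket via state sum. There are 2^9 = 512 states.
For each crossing: s=0 is the vertical smoothing, s=1 horizontal. Crossing k contributes A^(sign_k * (1 - 2*s_k)); loop factor d = -A^2 - A^-2.
Tabulate the states by total A-exponent and number of loops L (A-exp: L × count):
  A^9: L=5 ×1
  A^7: L=4 ×9
  A^5: L=3 ×32, L=5 ×4
  A^3: L=2 ×53, L=4 ×30, L=6 ×1
  A^1: L=1 ×35, L=3 ×80, L=5 ×11
  A^-1: L=2 ×86, L=4 ×39, L=6 ×1
  A^-3: L=1 ×21, L=3 ×58, L=5 ×5
  A^-5: L=2 ×26, L=4 ×10
  A^-7: L=1 ×3, L=3 ×6
  A^-9: L=2 ×1
Each group contributes A^e * Σ count * d^(L-1):
Powers of d = -A^2 - A^-2: d^2 = A^4 + 2 + A^-4; d^3 = -A^6 - 3*A^2 - 3*A^-2 - A^-6; d^4 = A^8 + 4*A^4 + 6 + 4*A^-4 + A^-8; d^5 = -A^10 - 5*A^6 - 10*A^2 - 10*A^-2 - 5*A^-6 - A^-10.
  A^9 * (d^4) = A^17 + 4*A^13 + 6*A^9 + 4*A^5 + A
  A^7 * (9*d^3) = -9*A^13 - 27*A^9 - 27*A^5 - 9*A
  A^5 * (32*d^2 + 4*d^4) = 4*A^13 + 48*A^9 + 88*A^5 + 48*A + 4*A^-3
  A^3 * (53*d + 30*d^3 + d^5) = -A^13 - 35*A^9 - 153*A^5 - 153*A - 35*A^-3 - A^-7
  A^1 * (35 + 80*d^2 + 11*d^4) = 11*A^9 + 124*A^5 + 261*A + 124*A^-3 + 11*A^-7
  A^-1 * (86*d + 39*d^3 + d^5) = -A^9 - 44*A^5 - 213*A - 213*A^-3 - 44*A^-7 - A^-11
  A^-3 * (21 + 58*d^2 + 5*d^4) = 5*A^5 + 78*A + 167*A^-3 + 78*A^-7 + 5*A^-11
  A^-5 * (26*d + 10*d^3) = -10*A - 56*A^-3 - 56*A^-7 - 10*A^-11
  A^-7 * (3 + 6*d^2) = 6*A^-3 + 15*A^-7 + 6*A^-11
  A^-9 * (d) = -A^-7 - A^-11
Summing the groups: <K> = A^17 - 2*A^13 + 2*A^9 - 3*A^5 + 3*A - 3*A^-3 + 2*A^-7 - A^-11
Normalise by the writhe: (-A^3)^(-w) = (-A^3)^(1) = -A^3, so f(A) = -A^3 * <K> = -A^20 + 2*A^16 - 2*A^12 + 3*A^8 - 3*A^4 + 3 - 2*A^-4 + A^-8.
Substitute A = t^(-1/4), i.e. A^e → t^(-e/4): V(t) = t^2 - 2*t + 3 - 3*t^-1 + 3*t^-2 - 2*t^-3 + 2*t^-4 - t^-5

Answer: t^2 - 2*t + 3 - 3*t^-1 + 3*t^-2 - 2*t^-3 + 2*t^-4 - t^-5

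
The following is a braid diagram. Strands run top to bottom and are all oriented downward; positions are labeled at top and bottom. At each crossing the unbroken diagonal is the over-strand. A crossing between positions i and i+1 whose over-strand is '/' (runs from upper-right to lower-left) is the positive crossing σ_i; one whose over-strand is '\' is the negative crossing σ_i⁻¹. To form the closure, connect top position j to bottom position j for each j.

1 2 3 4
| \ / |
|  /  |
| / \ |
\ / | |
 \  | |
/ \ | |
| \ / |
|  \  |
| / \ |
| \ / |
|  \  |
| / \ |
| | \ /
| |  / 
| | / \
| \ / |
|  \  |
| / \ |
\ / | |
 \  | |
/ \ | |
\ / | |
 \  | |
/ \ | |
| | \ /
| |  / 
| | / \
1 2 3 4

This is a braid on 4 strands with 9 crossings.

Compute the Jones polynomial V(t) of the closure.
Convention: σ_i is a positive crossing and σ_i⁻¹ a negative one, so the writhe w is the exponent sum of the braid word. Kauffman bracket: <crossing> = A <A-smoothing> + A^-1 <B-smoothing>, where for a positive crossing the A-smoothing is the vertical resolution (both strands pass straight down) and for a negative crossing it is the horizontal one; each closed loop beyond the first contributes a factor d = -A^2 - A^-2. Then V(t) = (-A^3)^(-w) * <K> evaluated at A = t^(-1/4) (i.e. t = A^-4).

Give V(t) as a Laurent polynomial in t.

t - 2 + 4*t^-1 - 5*t^-2 + 6*t^-3 - 5*t^-4 + 4*t^-5 - 3*t^-6 + t^-7

Derivation:
Reading the diagram top to bottom ('/'-over between positions i,i+1 = s_i, '\'-over = s_i^-1): braid word = s2 s1^-1 s2^-1 s2^-1 s3 s2^-1 s1^-1 s1^-1 s3.
Braid: s2 s1^-1 s2^-1 s2^-1 s3 s2^-1 s1^-1 s1^-1 s3 on 4 strands, 9 crossings.
Writhe w = (#positive) - (#negative) = 3 - 6 = -3.
State-sum expansion of <K>. There are 2^9 = 512 states.
For each crossing: s=0 is the vertical smoothing, s=1 horizontal. Crossing k contributes A^(sign_k * (1 - 2*s_k)); loop factor d = -A^2 - A^-2.
Tabulate the states by total A-exponent and number of loops L (A-exp: L × count):
  A^9: L=6 ×1
  A^7: L=5 ×9
  A^5: L=4 ×35, L=6 ×1
  A^3: L=3 ×73, L=5 ×11
  A^1: L=2 ×82, L=4 ×43, L=6 ×1
  A^-1: L=1 ×40, L=3 ×79, L=5 ×7
  A^-3: L=2 ×63, L=4 ×21
  A^-5: L=1 ×9, L=3 ×26, L=5 ×1
  A^-7: L=2 ×6, L=4 ×3
  A^-9: L=3 ×1
Each group contributes A^e * Σ count * d^(L-1):
Powers of d = -A^2 - A^-2: d^2 = A^4 + 2 + A^-4; d^3 = -A^6 - 3*A^2 - 3*A^-2 - A^-6; d^4 = A^8 + 4*A^4 + 6 + 4*A^-4 + A^-8; d^5 = -A^10 - 5*A^6 - 10*A^2 - 10*A^-2 - 5*A^-6 - A^-10.
  A^9 * (d^5) = -A^19 - 5*A^15 - 10*A^11 - 10*A^7 - 5*A^3 - A^-1
  A^7 * (9*d^4) = 9*A^15 + 36*A^11 + 54*A^7 + 36*A^3 + 9*A^-1
  A^5 * (35*d^3 + d^5) = -A^15 - 40*A^11 - 115*A^7 - 115*A^3 - 40*A^-1 - A^-5
  A^3 * (73*d^2 + 11*d^4) = 11*A^11 + 117*A^7 + 212*A^3 + 117*A^-1 + 11*A^-5
  A^1 * (82*d + 43*d^3 + d^5) = -A^11 - 48*A^7 - 221*A^3 - 221*A^-1 - 48*A^-5 - A^-9
  A^-1 * (40 + 79*d^2 + 7*d^4) = 7*A^7 + 107*A^3 + 240*A^-1 + 107*A^-5 + 7*A^-9
  A^-3 * (63*d + 21*d^3) = -21*A^3 - 126*A^-1 - 126*A^-5 - 21*A^-9
  A^-5 * (9 + 26*d^2 + d^4) = A^3 + 30*A^-1 + 67*A^-5 + 30*A^-9 + A^-13
  A^-7 * (6*d + 3*d^3) = -3*A^-1 - 15*A^-5 - 15*A^-9 - 3*A^-13
  A^-9 * (d^2) = A^-5 + 2*A^-9 + A^-13
Summing the groups: <K> = -A^19 + 3*A^15 - 4*A^11 + 5*A^7 - 6*A^3 + 5*A^-1 - 4*A^-5 + 2*A^-9 - A^-13
Normalise by the writhe: (-A^3)^(-w) = (-A^3)^(3) = -A^9, so f(A) = -A^9 * <K> = A^28 - 3*A^24 + 4*A^20 - 5*A^16 + 6*A^12 - 5*A^8 + 4*A^4 - 2 + A^-4.
Substitute A = t^(-1/4), i.e. A^e → t^(-e/4): V(t) = t - 2 + 4*t^-1 - 5*t^-2 + 6*t^-3 - 5*t^-4 + 4*t^-5 - 3*t^-6 + t^-7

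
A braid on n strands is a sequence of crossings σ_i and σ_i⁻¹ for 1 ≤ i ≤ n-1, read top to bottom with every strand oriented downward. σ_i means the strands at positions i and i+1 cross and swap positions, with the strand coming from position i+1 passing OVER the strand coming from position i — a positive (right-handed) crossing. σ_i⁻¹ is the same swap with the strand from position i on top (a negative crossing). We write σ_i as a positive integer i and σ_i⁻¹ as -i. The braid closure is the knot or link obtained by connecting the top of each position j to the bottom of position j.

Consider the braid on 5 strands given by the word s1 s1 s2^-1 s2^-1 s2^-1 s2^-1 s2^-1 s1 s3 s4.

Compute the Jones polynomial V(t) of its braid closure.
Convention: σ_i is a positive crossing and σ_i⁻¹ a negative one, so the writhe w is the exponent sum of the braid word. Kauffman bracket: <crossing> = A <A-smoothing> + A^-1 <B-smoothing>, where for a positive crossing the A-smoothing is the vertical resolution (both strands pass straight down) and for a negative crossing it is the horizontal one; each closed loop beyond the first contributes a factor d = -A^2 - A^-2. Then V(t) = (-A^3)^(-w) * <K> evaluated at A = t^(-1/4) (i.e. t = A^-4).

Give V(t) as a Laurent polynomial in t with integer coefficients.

The presented braid s1 s1 s2^-1 s2^-1 s2^-1 s2^-1 s2^-1 s1 s3 s4 on 5 strands reduces by inverse Markov moves (closure unchanged at each step):
  Destabilize: the word has the form β·s4 where s4 occurs only as the final letter (β ∈ B_4); drop it and the last strand → 4 strands.
  Destabilize: the word has the form β·s3 where s3 occurs only as the final letter (β ∈ B_3); drop it and the last strand → 3 strands.
Reduced to β = s1 s1 s2^-1 s2^-1 s2^-1 s2^-1 s2^-1 s1 on 3 strands, 8 crossings.
Compute on β:
Braid: s1 s1 s2^-1 s2^-1 s2^-1 s2^-1 s2^-1 s1 on 3 strands, 8 crossings.
Writhe w = (#positive) - (#negative) = 3 - 5 = -2.
Enumerate smoothing states for the bracket polynomial. There are 2^8 = 256 states.
Each crossing splits two ways (0=vertical, 1=horizontal). The state's weight is A^(#A-smoothings - #B-smoothings) * d^(loops - 1).
Tabulate the states by total A-exponent and number of loops L (A-exp: L × count):
  A^8: L=6 ×1
  A^6: L=5 ×8
  A^4: L=4 ×25, L=6 ×3
  A^2: L=3 ×40, L=5 ×15, L=7 ×1
  A^0: L=2 ×35, L=4 ×30, L=6 ×5
  A^-2: L=1 ×15, L=3 ×31, L=5 ×10
  A^-4: L=2 ×18, L=4 ×10
  A^-6: L=3 ×8
  A^-8: L=4 ×1
Each group contributes A^e * Σ count * d^(L-1):
Powers of d = -A^2 - A^-2: d^2 = A^4 + 2 + A^-4; d^3 = -A^6 - 3*A^2 - 3*A^-2 - A^-6; d^4 = A^8 + 4*A^4 + 6 + 4*A^-4 + A^-8; d^5 = -A^10 - 5*A^6 - 10*A^2 - 10*A^-2 - 5*A^-6 - A^-10; d^6 = A^12 + 6*A^8 + 15*A^4 + 20 + 15*A^-4 + 6*A^-8 + A^-12.
  A^8 * (d^5) = -A^18 - 5*A^14 - 10*A^10 - 10*A^6 - 5*A^2 - A^-2
  A^6 * (8*d^4) = 8*A^14 + 32*A^10 + 48*A^6 + 32*A^2 + 8*A^-2
  A^4 * (25*d^3 + 3*d^5) = -3*A^14 - 40*A^10 - 105*A^6 - 105*A^2 - 40*A^-2 - 3*A^-6
  A^2 * (40*d^2 + 15*d^4 + d^6) = A^14 + 21*A^10 + 115*A^6 + 190*A^2 + 115*A^-2 + 21*A^-6 + A^-10
  A^0 * (35*d + 30*d^3 + 5*d^5) = -5*A^10 - 55*A^6 - 175*A^2 - 175*A^-2 - 55*A^-6 - 5*A^-10
  A^-2 * (15 + 31*d^2 + 10*d^4) = 10*A^6 + 71*A^2 + 137*A^-2 + 71*A^-6 + 10*A^-10
  A^-4 * (18*d + 10*d^3) = -10*A^2 - 48*A^-2 - 48*A^-6 - 10*A^-10
  A^-6 * (8*d^2) = 8*A^-2 + 16*A^-6 + 8*A^-10
  A^-8 * (d^3) = -A^-2 - 3*A^-6 - 3*A^-10 - A^-14
Summing the groups: <K> = -A^18 + A^14 - 2*A^10 + 3*A^6 - 2*A^2 + 3*A^-2 - A^-6 + A^-10 - A^-14
Normalise by the writhe: (-A^3)^(-w) = (-A^3)^(2) = A^6, so f(A) = A^6 * <K> = -A^24 + A^20 - 2*A^16 + 3*A^12 - 2*A^8 + 3*A^4 - 1 + A^-4 - A^-8.
Substitute A = t^(-1/4), i.e. A^e → t^(-e/4): V(t) = -t^2 + t - 1 + 3*t^-1 - 2*t^-2 + 3*t^-3 - 2*t^-4 + t^-5 - t^-6

Answer: -t^2 + t - 1 + 3*t^-1 - 2*t^-2 + 3*t^-3 - 2*t^-4 + t^-5 - t^-6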